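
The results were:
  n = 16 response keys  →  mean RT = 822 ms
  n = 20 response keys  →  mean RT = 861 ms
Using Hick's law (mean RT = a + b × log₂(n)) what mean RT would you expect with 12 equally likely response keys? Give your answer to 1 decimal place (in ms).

Solve the two-equation system in a and b:
  b = (861 − 822) / (log₂ 20 − log₂ 16) = 39 / (4.3219 − 4) = 121.145 ms/bit
  a = 822 − 121.145 × 4 = 337.420 ms
Then RT(12) = 337.420 + 121.145 × log₂ 12 = 337.420 + 121.145 × 3.5850 ≈ 771.720 ms.

771.7 ms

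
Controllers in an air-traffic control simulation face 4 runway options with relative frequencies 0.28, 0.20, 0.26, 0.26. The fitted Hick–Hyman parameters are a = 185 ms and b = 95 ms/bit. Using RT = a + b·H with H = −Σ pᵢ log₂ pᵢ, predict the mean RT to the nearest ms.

374 ms

H = 0.28·log₂(1/0.28) + 0.20·log₂(1/0.20) + 0.26·log₂(1/0.26) + 0.26·log₂(1/0.26) = 1.9892 bits.
RT = 185 + 95 × 1.9892 = 373.97 ms.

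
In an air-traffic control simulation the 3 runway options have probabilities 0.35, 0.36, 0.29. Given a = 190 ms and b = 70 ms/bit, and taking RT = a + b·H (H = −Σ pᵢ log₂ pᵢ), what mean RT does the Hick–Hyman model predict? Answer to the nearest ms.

H = 0.35·log₂(1/0.35) + 0.36·log₂(1/0.36) + 0.29·log₂(1/0.29) = 1.5786 bits.
RT = 190 + 70 × 1.5786 = 300.50 ms.

301 ms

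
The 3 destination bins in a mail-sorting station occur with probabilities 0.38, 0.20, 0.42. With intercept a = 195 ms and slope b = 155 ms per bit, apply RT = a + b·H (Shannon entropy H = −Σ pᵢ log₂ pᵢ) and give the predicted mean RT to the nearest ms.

431 ms

Entropy contributions −pᵢ log₂ pᵢ: 0.5305, 0.4644, 0.5256; sum H = 1.5205 bits.
RT = a + bH = 195 + 155·1.5205 = 430.68 ms.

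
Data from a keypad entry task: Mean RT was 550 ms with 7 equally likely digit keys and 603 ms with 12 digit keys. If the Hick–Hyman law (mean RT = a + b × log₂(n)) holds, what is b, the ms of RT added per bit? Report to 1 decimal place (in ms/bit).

68.2 ms/bit

Slope: b = (603 − 550) / (log₂ 12 − log₂ 7) = 53/0.7776 = 68.158 ms/bit.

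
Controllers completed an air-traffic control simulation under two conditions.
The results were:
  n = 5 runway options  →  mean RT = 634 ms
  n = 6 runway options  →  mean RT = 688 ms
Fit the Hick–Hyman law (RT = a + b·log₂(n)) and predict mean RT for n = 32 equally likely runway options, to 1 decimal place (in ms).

1183.8 ms

Solve the two-equation system in a and b:
  b = (688 − 634) / (log₂ 6 − log₂ 5) = 54 / (2.5850 − 2.3219) = 205.296 ms/bit
  a = 634 − 205.296 × 2.3219 = 157.317 ms
Then RT(32) = 157.317 + 205.296 × log₂ 32 = 157.317 + 205.296 × 5 ≈ 1183.798 ms.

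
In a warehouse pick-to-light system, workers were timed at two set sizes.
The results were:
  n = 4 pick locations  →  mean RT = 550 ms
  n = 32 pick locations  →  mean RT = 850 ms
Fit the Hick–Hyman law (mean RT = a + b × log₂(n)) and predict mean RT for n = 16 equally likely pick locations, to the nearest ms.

750 ms

With log₂ n on the abscissa the relation is linear; from the two conditions:
  b = (850 − 550) / (log₂ 32 − log₂ 4) = 300 / (5 − 2) = 100 ms/bit
  a = 550 − 100 × 2 = 350 ms
Then RT(16) = 350 + 100 × log₂ 16 = 350 + 100 × 4 ≈ 750.000 ms.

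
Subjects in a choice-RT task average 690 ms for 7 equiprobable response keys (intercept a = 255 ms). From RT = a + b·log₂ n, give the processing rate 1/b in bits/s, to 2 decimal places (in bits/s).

6.45 bits/s

b = (690 − 255)/log₂ 7 = 435/2.8074 = 154.950 ms per bit = 0.15495 s/bit; the reciprocal is 6.454 bits/s.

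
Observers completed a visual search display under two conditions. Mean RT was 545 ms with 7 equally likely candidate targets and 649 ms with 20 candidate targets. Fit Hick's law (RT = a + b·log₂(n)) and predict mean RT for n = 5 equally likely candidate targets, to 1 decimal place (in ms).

511.7 ms

With log₂ n on the abscissa the relation is linear; from the two conditions:
  b = (649 − 545) / (log₂ 20 − log₂ 7) = 104 / (4.3219 − 2.8074) = 68.666 ms/bit
  a = 545 − 68.666 × 2.8074 = 352.230 ms
Then RT(5) = 352.230 + 68.666 × log₂ 5 = 352.230 + 68.666 × 2.3219 ≈ 511.668 ms.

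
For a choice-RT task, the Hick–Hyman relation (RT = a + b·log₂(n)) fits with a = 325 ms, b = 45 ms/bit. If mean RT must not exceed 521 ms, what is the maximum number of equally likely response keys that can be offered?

45·log₂ n ≤ 521 − 325 = 196, giving log₂ n ≤ 4.3556 and n ≤ 20.472. The largest whole number is 20.

20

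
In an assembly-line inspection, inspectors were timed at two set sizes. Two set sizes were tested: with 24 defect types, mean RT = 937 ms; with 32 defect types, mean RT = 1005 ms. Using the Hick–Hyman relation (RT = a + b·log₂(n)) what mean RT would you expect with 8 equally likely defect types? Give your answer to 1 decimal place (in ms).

Fit slope and intercept:
  b = (1005 − 937) / (log₂ 32 − log₂ 24) = 68 / (5 − 4.5850) = 163.841 ms/bit
  a = 937 − 163.841 × 4.5850 = 185.797 ms
Then RT(8) = 185.797 + 163.841 × log₂ 8 = 185.797 + 163.841 × 3 ≈ 677.319 ms.

677.3 ms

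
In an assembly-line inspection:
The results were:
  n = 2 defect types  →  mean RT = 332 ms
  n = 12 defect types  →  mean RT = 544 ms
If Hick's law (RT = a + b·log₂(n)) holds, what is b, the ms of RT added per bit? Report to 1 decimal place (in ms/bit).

b = (RT₂ − RT₁)/(log₂ n₂ − log₂ n₁) = (544 − 332)/(3.5850 − 1) = 82.013 ms/bit.

82.0 ms/bit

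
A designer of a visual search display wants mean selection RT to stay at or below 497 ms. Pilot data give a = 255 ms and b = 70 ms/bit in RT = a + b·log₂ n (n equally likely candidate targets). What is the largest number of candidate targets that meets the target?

Information budget: (497 − 255)/70 = 3.4571 bits, so n ≤ 2^3.4571 = 10.983 → at most 10.

10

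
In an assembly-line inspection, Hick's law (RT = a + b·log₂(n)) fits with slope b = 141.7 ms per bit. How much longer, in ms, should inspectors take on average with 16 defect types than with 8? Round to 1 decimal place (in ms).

141.7 ms

Only the slope matters, since a is common to both: ΔRT = b·log₂(n₂/n₁).
log₂(16) − log₂(8) = log₂(16/8) = log₂(2) = 1.
ΔRT = 141.7 × 1.0000 = 141.700 ms.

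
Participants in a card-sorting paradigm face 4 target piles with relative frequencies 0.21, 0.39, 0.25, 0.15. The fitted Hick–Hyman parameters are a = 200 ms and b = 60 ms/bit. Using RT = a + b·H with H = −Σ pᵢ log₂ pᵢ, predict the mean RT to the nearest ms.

H = 0.21·log₂(1/0.21) + 0.39·log₂(1/0.39) + 0.25·log₂(1/0.25) + 0.15·log₂(1/0.15) = 1.9132 bits.
RT = 200 + 60 × 1.9132 = 314.79 ms.

315 ms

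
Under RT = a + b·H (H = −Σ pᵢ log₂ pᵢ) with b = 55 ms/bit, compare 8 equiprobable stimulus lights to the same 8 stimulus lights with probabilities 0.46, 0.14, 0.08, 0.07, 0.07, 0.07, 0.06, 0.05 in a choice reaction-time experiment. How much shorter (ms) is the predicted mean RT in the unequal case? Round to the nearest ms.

Equiprobable entropy H₀ = log₂ 8 = 3.0000 bits.
Skewed entropy H = −Σ pᵢ log₂ pᵢ = 2.4692 bits.
ΔRT = b·(H₀ − H) = 55 × 0.5308 = 29.19 ms.

29 ms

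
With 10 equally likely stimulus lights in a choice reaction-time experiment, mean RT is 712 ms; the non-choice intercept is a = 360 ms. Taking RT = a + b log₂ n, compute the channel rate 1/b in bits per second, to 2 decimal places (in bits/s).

9.44 bits/s

b = (712 − 360)/log₂ 10 = 352/3.3219 = 105.963 ms per bit = 0.10596 s/bit; the reciprocal is 9.437 bits/s.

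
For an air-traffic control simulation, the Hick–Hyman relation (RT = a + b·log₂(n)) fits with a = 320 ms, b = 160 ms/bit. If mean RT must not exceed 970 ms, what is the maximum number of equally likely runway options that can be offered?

Information budget: (970 − 320)/160 = 4.0625 bits, so n ≤ 2^4.0625 = 16.708 → at most 16.

16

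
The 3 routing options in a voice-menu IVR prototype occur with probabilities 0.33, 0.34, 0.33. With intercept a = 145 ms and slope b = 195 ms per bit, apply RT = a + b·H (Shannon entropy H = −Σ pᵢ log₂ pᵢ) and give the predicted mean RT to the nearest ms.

H = 0.33·log₂(1/0.33) + 0.34·log₂(1/0.34) + 0.33·log₂(1/0.33) = 1.5848 bits.
RT = 145 + 195 × 1.5848 = 454.04 ms.

454 ms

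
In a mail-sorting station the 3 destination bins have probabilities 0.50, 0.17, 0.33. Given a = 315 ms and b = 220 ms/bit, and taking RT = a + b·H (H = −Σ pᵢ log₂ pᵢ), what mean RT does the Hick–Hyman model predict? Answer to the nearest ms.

H = 0.50·log₂(1/0.50) + 0.17·log₂(1/0.17) + 0.33·log₂(1/0.33) = 1.4624 bits.
RT = 315 + 220 × 1.4624 = 636.73 ms.

637 ms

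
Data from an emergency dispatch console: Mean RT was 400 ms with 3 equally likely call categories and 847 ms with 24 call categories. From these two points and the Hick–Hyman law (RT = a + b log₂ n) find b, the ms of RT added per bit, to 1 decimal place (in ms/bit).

149.0 ms/bit

The slope on a log₂ axis is (847 − 400) / (4.5850 − 1.5850) = 149.000 ms/bit.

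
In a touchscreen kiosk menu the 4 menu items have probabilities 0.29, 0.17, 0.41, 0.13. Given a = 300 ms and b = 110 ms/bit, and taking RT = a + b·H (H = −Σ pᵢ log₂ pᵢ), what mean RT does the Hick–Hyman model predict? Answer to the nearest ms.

505 ms

H = 0.29·log₂(1/0.29) + 0.17·log₂(1/0.17) + 0.41·log₂(1/0.41) + 0.13·log₂(1/0.13) = 1.8625 bits.
RT = 300 + 110 × 1.8625 = 504.88 ms.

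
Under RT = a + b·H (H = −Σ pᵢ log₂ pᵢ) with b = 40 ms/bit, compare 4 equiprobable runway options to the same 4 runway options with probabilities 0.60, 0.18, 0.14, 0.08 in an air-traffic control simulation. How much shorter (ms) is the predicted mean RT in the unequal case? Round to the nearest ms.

The RT saving is b·ΔH. Equiprobable H₀ = log₂(4) = 2.0000 bits; with the given probabilities H = 1.5761 bits.
b·(H₀ − H) = 40 × (2.0000 − 1.5761) = 16.96 ms.

17 ms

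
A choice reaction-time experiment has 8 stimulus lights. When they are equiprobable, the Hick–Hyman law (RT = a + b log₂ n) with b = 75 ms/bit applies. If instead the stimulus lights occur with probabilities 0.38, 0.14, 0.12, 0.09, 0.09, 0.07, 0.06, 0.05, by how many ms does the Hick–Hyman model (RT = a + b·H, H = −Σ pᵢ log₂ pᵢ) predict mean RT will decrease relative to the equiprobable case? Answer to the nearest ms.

26 ms

Equiprobable entropy H₀ = log₂ 8 = 3.0000 bits.
Skewed entropy H = −Σ pᵢ log₂ pᵢ = 2.6481 bits.
ΔRT = b·(H₀ − H) = 75 × 0.3519 = 26.39 ms.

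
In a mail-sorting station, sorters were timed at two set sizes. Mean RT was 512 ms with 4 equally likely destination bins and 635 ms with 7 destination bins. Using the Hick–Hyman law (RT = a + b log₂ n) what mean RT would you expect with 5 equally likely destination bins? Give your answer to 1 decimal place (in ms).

Fit slope and intercept:
  b = (635 − 512) / (log₂ 7 − log₂ 4) = 123 / (2.8074 − 2) = 152.349 ms/bit
  a = 512 − 152.349 × 2 = 207.301 ms
Then RT(5) = 207.301 + 152.349 × log₂ 5 = 207.301 + 152.349 × 2.3219 ≈ 561.046 ms.

561.0 ms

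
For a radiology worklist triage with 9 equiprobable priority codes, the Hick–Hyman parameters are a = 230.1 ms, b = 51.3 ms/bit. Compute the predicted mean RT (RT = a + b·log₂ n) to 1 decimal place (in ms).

log₂(9) = 3.1699 bits, so RT = 230.1 + 51.3 × 3.1699 ≈ 392.717 ms.

392.7 ms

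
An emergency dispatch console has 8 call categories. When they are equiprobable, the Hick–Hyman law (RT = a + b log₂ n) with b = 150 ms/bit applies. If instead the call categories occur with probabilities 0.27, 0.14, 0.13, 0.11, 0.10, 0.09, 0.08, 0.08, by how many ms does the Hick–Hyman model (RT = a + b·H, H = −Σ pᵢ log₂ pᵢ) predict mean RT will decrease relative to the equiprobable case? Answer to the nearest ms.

20 ms

The RT saving is b·ΔH. Equiprobable H₀ = log₂(8) = 3.0000 bits; with the given probabilities H = 2.8679 bits.
b·(H₀ − H) = 150 × (3.0000 − 2.8679) = 19.81 ms.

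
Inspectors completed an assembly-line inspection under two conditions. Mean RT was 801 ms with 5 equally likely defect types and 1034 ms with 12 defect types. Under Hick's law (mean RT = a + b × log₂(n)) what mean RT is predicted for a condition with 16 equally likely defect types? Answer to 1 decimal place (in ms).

Fit slope and intercept:
  b = (1034 − 801) / (log₂ 12 − log₂ 5) = 233 / (3.5850 − 2.3219) = 184.476 ms/bit
  a = 801 − 184.476 × 2.3219 = 372.659 ms
Then RT(16) = 372.659 + 184.476 × log₂ 16 = 372.659 + 184.476 × 4 ≈ 1110.565 ms.

1110.6 ms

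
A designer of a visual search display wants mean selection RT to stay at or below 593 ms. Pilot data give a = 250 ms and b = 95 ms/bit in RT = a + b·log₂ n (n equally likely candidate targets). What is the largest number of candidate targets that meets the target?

Set 250 + 95·log₂ n ≤ 593 → log₂ n ≤ (593 − 250)/95 = 3.6105.
So n ≤ 2^3.6105 = 12.215; the largest integer n is 12.

12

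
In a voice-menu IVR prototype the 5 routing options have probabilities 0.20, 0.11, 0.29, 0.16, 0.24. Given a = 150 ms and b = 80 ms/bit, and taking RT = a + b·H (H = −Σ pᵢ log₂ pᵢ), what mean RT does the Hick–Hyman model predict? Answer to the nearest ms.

330 ms

Entropy contributions −pᵢ log₂ pᵢ: 0.4644, 0.3503, 0.5179, 0.4230, 0.4941; sum H = 2.2497 bits.
RT = a + bH = 150 + 80·2.2497 = 329.98 ms.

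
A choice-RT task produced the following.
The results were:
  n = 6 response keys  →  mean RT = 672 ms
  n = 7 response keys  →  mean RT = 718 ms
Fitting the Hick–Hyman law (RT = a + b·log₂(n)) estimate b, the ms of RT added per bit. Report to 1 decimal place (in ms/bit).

The slope on a log₂ axis is (718 − 672) / (2.8074 − 2.5850) = 206.842 ms/bit.

206.8 ms/bit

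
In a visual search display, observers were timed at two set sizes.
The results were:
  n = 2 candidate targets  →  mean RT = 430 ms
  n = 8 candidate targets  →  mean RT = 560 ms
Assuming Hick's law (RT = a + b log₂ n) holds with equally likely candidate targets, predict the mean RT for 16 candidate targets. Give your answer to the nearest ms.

RT is linear in log₂ n, so two points fix the line:
  b = (560 − 430) / (log₂ 8 − log₂ 2) = 130 / (3 − 1) = 65 ms/bit
  a = 430 − 65 × 1 = 365 ms
Then RT(16) = 365 + 65 × log₂ 16 = 365 + 65 × 4 ≈ 625.000 ms.

625 ms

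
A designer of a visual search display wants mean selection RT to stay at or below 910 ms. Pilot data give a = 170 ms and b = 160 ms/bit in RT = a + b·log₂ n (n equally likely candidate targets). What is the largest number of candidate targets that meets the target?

160·log₂ n ≤ 910 − 170 = 740, giving log₂ n ≤ 4.6250 and n ≤ 24.675. The largest whole number is 24.

24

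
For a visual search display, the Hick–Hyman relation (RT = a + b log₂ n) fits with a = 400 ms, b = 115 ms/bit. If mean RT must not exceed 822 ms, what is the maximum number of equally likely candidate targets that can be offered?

12

Set 400 + 115·log₂ n ≤ 822 → log₂ n ≤ (822 − 400)/115 = 3.6696.
So n ≤ 2^3.6696 = 12.725; the largest integer n is 12.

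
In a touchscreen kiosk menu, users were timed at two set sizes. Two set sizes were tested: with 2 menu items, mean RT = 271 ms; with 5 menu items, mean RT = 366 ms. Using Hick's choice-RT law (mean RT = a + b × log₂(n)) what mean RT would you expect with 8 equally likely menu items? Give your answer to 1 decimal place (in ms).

RT is linear in log₂ n, so two points fix the line:
  b = (366 − 271) / (log₂ 5 − log₂ 2) = 95 / (2.3219 − 1) = 71.865 ms/bit
  a = 271 − 71.865 × 1 = 199.135 ms
Then RT(8) = 199.135 + 71.865 × log₂ 8 = 199.135 + 71.865 × 3 ≈ 414.729 ms.

414.7 ms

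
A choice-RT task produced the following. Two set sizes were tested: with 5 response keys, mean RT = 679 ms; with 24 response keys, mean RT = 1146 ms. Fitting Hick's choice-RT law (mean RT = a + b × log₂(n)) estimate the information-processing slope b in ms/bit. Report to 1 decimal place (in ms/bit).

206.4 ms/bit

b = (RT₂ − RT₁)/(log₂ n₂ − log₂ n₁) = (1146 − 679)/(4.5850 − 2.3219) = 206.360 ms/bit.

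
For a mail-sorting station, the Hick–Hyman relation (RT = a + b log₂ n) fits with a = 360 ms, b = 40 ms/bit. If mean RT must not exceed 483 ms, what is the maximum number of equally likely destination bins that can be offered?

8

Information budget: (483 − 360)/40 = 3.0750 bits, so n ≤ 2^3.0750 = 8.427 → at most 8.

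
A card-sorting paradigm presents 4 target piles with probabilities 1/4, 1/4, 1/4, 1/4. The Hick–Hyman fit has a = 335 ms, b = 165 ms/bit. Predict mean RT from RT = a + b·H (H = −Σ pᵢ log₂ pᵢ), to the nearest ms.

665 ms

H = −Σ pᵢ log₂ pᵢ = 0.25·2 + 0.25·2 + 0.25·2 + 0.25·2 = 2.000 bits.
RT = 335 + 165 × 2.000 = 665.00 ms.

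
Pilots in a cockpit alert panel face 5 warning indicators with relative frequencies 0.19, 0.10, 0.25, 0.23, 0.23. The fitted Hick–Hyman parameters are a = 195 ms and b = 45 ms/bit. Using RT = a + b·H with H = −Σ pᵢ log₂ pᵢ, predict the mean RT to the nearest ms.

297 ms

H = 0.19·log₂(1/0.19) + 0.10·log₂(1/0.10) + 0.25·log₂(1/0.25) + 0.23·log₂(1/0.23) + 0.23·log₂(1/0.23) = 2.2628 bits.
RT = 195 + 45 × 2.2628 = 296.82 ms.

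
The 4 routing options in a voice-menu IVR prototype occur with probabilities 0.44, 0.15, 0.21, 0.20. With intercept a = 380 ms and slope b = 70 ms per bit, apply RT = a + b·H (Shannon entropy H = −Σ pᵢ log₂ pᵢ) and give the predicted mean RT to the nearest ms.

511 ms

Entropy contributions −pᵢ log₂ pᵢ: 0.5211, 0.4105, 0.4728, 0.4644; sum H = 1.8689 bits.
RT = a + bH = 380 + 70·1.8689 = 510.82 ms.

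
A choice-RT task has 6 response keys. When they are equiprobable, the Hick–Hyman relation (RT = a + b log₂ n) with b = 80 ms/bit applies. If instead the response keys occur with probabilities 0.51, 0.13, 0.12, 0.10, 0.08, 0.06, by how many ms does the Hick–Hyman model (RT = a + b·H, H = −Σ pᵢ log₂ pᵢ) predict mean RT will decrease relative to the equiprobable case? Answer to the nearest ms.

Equiprobable entropy H₀ = log₂ 6 = 2.5850 bits.
Skewed entropy H = −Σ pᵢ log₂ pᵢ = 2.1124 bits.
ΔRT = b·(H₀ − H) = 80 × 0.4726 = 37.81 ms.

38 ms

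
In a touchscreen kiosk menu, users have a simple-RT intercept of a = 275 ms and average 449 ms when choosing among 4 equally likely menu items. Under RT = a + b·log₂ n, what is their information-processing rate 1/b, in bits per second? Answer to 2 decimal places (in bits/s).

Choice component = 449 − 275 = 174 ms over log₂(4) = 2 bits.
b = 174 / 2 = 87.000 ms/bit, so 1/b = 11.494 bits/s.

11.49 bits/s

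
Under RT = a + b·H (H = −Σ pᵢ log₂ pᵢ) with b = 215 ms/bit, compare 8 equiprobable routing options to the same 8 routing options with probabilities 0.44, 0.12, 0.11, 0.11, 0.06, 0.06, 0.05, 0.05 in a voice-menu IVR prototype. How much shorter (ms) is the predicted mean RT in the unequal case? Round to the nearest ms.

Equiprobable entropy H₀ = log₂ 8 = 3.0000 bits.
Skewed entropy H = −Σ pᵢ log₂ pᵢ = 2.5080 bits.
ΔRT = b·(H₀ − H) = 215 × 0.4920 = 105.77 ms.

106 ms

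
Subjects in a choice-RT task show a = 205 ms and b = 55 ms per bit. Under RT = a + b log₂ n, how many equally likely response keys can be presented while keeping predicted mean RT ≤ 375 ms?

8

Information budget: (375 − 205)/55 = 3.0909 bits, so n ≤ 2^3.0909 = 8.520 → at most 8.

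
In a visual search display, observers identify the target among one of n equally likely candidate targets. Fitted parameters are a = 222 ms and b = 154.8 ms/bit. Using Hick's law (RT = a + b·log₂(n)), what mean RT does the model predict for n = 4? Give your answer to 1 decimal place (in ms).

log₂(4) = 2 bits, so RT = 222 + 154.8 × 2 ≈ 531.600 ms.

531.6 ms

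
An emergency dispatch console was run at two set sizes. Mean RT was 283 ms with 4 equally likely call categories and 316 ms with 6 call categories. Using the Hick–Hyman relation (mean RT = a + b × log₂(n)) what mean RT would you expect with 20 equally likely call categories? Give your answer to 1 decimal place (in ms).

With log₂ n on the abscissa the relation is linear; from the two conditions:
  b = (316 − 283) / (log₂ 6 − log₂ 4) = 33 / (2.5850 − 2) = 56.414 ms/bit
  a = 283 − 56.414 × 2 = 170.172 ms
Then RT(20) = 170.172 + 56.414 × log₂ 20 = 170.172 + 56.414 × 4.3219 ≈ 413.989 ms.

414.0 ms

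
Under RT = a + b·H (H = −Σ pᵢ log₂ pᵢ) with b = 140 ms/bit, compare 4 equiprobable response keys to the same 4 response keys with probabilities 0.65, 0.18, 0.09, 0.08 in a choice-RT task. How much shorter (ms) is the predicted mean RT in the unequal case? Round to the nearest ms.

The RT saving is b·ΔH. Equiprobable H₀ = log₂(4) = 2.0000 bits; with the given probabilities H = 1.4534 bits.
b·(H₀ − H) = 140 × (2.0000 − 1.4534) = 76.52 ms.

77 ms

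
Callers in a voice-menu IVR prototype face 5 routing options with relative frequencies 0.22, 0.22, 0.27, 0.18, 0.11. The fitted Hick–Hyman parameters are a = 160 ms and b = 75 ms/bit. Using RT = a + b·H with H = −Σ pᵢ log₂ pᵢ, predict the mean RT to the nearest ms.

H = 0.22·log₂(1/0.22) + 0.22·log₂(1/0.22) + 0.27·log₂(1/0.27) + 0.18·log₂(1/0.18) + 0.11·log₂(1/0.11) = 2.2668 bits.
RT = 160 + 75 × 2.2668 = 330.01 ms.

330 ms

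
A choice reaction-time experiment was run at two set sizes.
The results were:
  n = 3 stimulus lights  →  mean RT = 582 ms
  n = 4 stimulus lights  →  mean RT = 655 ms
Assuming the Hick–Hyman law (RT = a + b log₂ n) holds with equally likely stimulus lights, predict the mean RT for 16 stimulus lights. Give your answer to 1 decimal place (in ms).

With log₂ n on the abscissa the relation is linear; from the two conditions:
  b = (655 − 582) / (log₂ 4 − log₂ 3) = 73 / (2 − 1.5850) = 175.888 ms/bit
  a = 582 − 175.888 × 1.5850 = 303.225 ms
Then RT(16) = 303.225 + 175.888 × log₂ 16 = 303.225 + 175.888 × 4 ≈ 1006.775 ms.

1006.8 ms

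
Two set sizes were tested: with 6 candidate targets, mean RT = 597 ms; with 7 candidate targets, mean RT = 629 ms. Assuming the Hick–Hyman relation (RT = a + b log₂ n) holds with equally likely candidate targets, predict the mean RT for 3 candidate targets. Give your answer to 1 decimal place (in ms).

With log₂ n on the abscissa the relation is linear; from the two conditions:
  b = (629 − 597) / (log₂ 7 − log₂ 6) = 32 / (2.8074 − 2.5850) = 143.890 ms/bit
  a = 597 − 143.890 × 2.5850 = 225.050 ms
Then RT(3) = 225.050 + 143.890 × log₂ 3 = 225.050 + 143.890 × 1.5850 ≈ 453.110 ms.

453.1 ms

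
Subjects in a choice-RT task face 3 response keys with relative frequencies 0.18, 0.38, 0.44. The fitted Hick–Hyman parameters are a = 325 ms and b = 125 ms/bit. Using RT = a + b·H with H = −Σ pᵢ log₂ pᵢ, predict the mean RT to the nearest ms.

512 ms

H = 0.18·log₂(1/0.18) + 0.38·log₂(1/0.38) + 0.44·log₂(1/0.44) = 1.4969 bits.
RT = 325 + 125 × 1.4969 = 512.11 ms.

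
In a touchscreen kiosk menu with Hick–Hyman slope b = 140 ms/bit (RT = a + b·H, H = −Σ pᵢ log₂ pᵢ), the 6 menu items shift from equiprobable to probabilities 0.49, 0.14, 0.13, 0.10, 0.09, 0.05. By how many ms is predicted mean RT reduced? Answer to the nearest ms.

62 ms

The RT saving is b·ΔH. Equiprobable H₀ = log₂(6) = 2.5850 bits; with the given probabilities H = 2.1450 bits.
b·(H₀ − H) = 140 × (2.5850 − 2.1450) = 61.60 ms.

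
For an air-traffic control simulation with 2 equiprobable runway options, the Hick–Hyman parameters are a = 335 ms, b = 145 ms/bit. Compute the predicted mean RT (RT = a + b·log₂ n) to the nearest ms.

480 ms

log₂(2) = 1 bits, so RT = 335 + 145 × 1 ≈ 480.000 ms.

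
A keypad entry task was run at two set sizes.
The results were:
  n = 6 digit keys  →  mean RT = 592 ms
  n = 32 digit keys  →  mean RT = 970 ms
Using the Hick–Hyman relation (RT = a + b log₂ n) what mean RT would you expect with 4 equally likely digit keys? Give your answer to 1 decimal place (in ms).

500.4 ms

Solve the two-equation system in a and b:
  b = (970 − 592) / (log₂ 32 − log₂ 6) = 378 / (5 − 2.5850) = 156.519 ms/bit
  a = 592 − 156.519 × 2.5850 = 187.403 ms
Then RT(4) = 187.403 + 156.519 × log₂ 4 = 187.403 + 156.519 × 2 ≈ 500.442 ms.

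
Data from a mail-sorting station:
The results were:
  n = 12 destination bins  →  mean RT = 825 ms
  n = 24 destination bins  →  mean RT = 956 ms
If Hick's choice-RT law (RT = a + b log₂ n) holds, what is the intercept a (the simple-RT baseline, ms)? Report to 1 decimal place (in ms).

b = (RT₂ − RT₁)/(log₂ n₂ − log₂ n₁) = (956 − 825)/(4.5850 − 3.5850) = 131.000 ms/bit.
Intercept: a = 825 − 131.000·log₂(12) = 355.370 ms.

355.4 ms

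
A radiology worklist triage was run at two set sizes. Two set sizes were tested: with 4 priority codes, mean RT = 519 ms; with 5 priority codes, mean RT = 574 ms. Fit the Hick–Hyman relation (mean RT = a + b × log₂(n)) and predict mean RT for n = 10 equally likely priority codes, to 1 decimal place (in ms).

744.8 ms

Solve the two-equation system in a and b:
  b = (574 − 519) / (log₂ 5 − log₂ 4) = 55 / (2.3219 − 2) = 170.846 ms/bit
  a = 519 − 170.846 × 2 = 177.309 ms
Then RT(10) = 177.309 + 170.846 × log₂ 10 = 177.309 + 170.846 × 3.3219 ≈ 744.846 ms.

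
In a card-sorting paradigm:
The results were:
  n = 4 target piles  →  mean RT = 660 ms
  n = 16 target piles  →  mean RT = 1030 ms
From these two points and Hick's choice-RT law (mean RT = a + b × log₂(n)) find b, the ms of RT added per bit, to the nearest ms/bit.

185 ms/bit

Slope: b = (1030 − 660) / (log₂ 16 − log₂ 4) = 370/2.0000 = 185 ms/bit.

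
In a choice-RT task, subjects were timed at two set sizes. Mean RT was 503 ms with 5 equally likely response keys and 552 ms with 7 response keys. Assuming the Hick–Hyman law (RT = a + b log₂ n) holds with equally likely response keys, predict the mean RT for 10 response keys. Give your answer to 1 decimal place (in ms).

Solve the two-equation system in a and b:
  b = (552 − 503) / (log₂ 7 − log₂ 5) = 49 / (2.8074 − 2.3219) = 100.942 ms/bit
  a = 503 − 100.942 × 2.3219 = 268.620 ms
Then RT(10) = 268.620 + 100.942 × log₂ 10 = 268.620 + 100.942 × 3.3219 ≈ 603.942 ms.

603.9 ms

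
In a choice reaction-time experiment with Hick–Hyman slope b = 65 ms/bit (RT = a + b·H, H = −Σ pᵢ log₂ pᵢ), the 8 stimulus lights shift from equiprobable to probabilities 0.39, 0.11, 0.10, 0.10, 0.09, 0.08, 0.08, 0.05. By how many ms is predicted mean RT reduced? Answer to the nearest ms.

Equiprobable entropy H₀ = log₂ 8 = 3.0000 bits.
Skewed entropy H = −Σ pᵢ log₂ pᵢ = 2.6562 bits.
ΔRT = b·(H₀ − H) = 65 × 0.3438 = 22.34 ms.

22 ms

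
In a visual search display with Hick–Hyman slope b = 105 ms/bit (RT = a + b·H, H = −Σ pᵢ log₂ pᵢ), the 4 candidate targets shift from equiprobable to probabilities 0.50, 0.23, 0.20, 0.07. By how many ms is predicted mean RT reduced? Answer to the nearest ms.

29 ms

Equiprobable entropy H₀ = log₂ 4 = 2.0000 bits.
Skewed entropy H = −Σ pᵢ log₂ pᵢ = 1.7206 bits.
ΔRT = b·(H₀ − H) = 105 × 0.2794 = 29.34 ms.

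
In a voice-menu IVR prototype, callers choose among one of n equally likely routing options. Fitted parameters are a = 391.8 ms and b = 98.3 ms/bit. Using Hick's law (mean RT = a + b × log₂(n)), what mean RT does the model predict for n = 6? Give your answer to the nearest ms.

646 ms

log₂(6) = 2.5850 bits, so RT = 391.8 + 98.3 × 2.5850 ≈ 645.902 ms.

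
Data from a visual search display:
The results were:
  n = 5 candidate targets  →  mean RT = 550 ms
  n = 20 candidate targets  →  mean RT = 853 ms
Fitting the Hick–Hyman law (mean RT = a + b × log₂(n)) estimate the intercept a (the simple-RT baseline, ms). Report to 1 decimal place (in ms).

198.2 ms

b = (RT₂ − RT₁)/(log₂ n₂ − log₂ n₁) = (853 − 550)/(4.3219 − 2.3219) = 151.500 ms/bit.
a = RT₁ − b·log₂ n₁ = 550 − 151.500 × 2.3219 = 198.228 ms.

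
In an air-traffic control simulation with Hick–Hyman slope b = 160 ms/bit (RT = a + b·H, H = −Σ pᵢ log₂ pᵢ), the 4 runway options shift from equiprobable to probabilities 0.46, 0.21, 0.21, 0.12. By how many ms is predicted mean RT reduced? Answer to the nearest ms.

Equiprobable entropy H₀ = log₂ 4 = 2.0000 bits.
Skewed entropy H = −Σ pᵢ log₂ pᵢ = 1.8280 bits.
ΔRT = b·(H₀ − H) = 160 × 0.1720 = 27.51 ms.

28 ms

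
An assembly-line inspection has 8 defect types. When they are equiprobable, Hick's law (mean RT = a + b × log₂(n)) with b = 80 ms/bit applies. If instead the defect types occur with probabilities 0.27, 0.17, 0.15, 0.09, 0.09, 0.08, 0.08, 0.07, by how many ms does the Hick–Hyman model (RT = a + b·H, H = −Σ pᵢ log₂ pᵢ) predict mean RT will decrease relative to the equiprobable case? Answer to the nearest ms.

Equiprobable entropy H₀ = log₂ 8 = 3.0000 bits.
Skewed entropy H = −Σ pᵢ log₂ pᵢ = 2.8320 bits.
ΔRT = b·(H₀ − H) = 80 × 0.1680 = 13.44 ms.

13 ms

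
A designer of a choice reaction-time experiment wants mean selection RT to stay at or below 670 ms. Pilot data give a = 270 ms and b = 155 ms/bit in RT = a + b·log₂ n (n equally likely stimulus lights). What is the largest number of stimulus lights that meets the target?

Information budget: (670 − 270)/155 = 2.5806 bits, so n ≤ 2^2.5806 = 5.982 → at most 5.

5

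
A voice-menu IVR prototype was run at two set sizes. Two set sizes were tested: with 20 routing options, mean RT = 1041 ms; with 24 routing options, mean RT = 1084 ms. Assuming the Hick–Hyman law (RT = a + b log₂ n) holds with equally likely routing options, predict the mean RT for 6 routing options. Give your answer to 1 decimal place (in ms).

757.0 ms

RT is linear in log₂ n, so two points fix the line:
  b = (1084 − 1041) / (log₂ 24 − log₂ 20) = 43 / (4.5850 − 4.3219) = 163.477 ms/bit
  a = 1041 − 163.477 × 4.3219 = 334.465 ms
Then RT(6) = 334.465 + 163.477 × log₂ 6 = 334.465 + 163.477 × 2.5850 ≈ 757.047 ms.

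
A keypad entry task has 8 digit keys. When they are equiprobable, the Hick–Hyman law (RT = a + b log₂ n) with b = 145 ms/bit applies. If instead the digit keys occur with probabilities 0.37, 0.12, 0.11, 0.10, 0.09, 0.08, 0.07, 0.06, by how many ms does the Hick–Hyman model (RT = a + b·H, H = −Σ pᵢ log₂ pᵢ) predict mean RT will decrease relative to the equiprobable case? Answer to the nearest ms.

The RT saving is b·ΔH. Equiprobable H₀ = log₂(8) = 3.0000 bits; with the given probabilities H = 2.6965 bits.
b·(H₀ − H) = 145 × (3.0000 − 2.6965) = 44.00 ms.

44 ms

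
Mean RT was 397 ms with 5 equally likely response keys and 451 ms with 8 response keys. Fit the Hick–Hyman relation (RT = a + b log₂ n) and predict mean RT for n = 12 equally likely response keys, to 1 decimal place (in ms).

497.6 ms

With log₂ n on the abscissa the relation is linear; from the two conditions:
  b = (451 − 397) / (log₂ 8 − log₂ 5) = 54 / (3 − 2.3219) = 79.638 ms/bit
  a = 397 − 79.638 × 2.3219 = 212.087 ms
Then RT(12) = 212.087 + 79.638 × log₂ 12 = 212.087 + 79.638 × 3.5850 ≈ 497.585 ms.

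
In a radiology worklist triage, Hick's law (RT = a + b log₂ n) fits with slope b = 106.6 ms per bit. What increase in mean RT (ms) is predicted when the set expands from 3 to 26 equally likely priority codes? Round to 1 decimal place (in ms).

ΔRT = (a + b log₂ n₂) − (a + b log₂ n₁) = b·(log₂ n₂ − log₂ n₁).
log₂(26) − log₂(3) = 4.7004 − 1.5850 = 3.1155.
ΔRT = 106.6 × 3.1155 = 332.110 ms.

332.1 ms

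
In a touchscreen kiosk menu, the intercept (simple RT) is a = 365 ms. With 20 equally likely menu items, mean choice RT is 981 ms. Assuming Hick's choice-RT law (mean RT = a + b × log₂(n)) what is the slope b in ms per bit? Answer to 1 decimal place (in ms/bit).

log₂(20) = 4.3219 bits.
b = (RT − a)/log₂ n = (981 − 365) / 4.3219 = 142.529 ms/bit.

142.5 ms/bit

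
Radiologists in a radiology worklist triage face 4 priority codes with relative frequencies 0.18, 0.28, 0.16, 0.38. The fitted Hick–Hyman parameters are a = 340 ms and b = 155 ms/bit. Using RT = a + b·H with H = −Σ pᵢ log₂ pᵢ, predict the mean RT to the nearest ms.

Entropy contributions −pᵢ log₂ pᵢ: 0.4453, 0.5142, 0.4230, 0.5305; sum H = 1.9130 bits.
RT = a + bH = 340 + 155·1.9130 = 636.51 ms.

637 ms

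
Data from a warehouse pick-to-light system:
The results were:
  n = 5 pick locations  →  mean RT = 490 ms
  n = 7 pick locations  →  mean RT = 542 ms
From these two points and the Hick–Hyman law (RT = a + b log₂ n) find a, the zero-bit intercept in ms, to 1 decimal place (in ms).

241.3 ms

Slope: b = (542 − 490) / (log₂ 7 − log₂ 5) = 52/0.4854 = 107.122 ms/bit.
a = RT₁ − b·log₂ n₁ = 490 − 107.122 × 2.3219 = 241.270 ms.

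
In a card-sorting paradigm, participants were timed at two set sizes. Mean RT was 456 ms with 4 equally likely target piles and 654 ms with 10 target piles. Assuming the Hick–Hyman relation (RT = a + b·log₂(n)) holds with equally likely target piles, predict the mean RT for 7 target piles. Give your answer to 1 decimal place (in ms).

RT is linear in log₂ n, so two points fix the line:
  b = (654 − 456) / (log₂ 10 − log₂ 4) = 198 / (3.3219 − 2) = 149.781 ms/bit
  a = 456 − 149.781 × 2 = 156.438 ms
Then RT(7) = 156.438 + 149.781 × log₂ 7 = 156.438 + 149.781 × 2.8074 ≈ 576.927 ms.

576.9 ms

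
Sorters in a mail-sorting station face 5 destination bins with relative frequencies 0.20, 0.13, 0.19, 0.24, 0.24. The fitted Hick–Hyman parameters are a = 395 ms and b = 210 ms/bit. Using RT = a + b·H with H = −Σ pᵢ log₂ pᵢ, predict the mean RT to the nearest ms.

H = 0.20·log₂(1/0.20) + 0.13·log₂(1/0.13) + 0.19·log₂(1/0.19) + 0.24·log₂(1/0.24) + 0.24·log₂(1/0.24) = 2.2905 bits.
RT = 395 + 210 × 2.2905 = 876.01 ms.

876 ms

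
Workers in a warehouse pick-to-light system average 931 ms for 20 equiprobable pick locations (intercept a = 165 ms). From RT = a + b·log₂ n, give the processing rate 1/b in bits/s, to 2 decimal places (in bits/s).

5.64 bits/s

b = (931 − 165)/log₂ 20 = 766/4.3219 = 177.236 ms per bit = 0.17724 s/bit; the reciprocal is 5.642 bits/s.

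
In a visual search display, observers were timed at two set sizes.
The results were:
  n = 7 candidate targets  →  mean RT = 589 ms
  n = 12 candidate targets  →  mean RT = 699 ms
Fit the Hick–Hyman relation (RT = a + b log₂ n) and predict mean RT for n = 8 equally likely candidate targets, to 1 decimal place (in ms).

With log₂ n on the abscissa the relation is linear; from the two conditions:
  b = (699 − 589) / (log₂ 12 − log₂ 7) = 110 / (3.5850 − 2.8074) = 141.460 ms/bit
  a = 589 − 141.460 × 2.8074 = 191.873 ms
Then RT(8) = 191.873 + 141.460 × log₂ 8 = 191.873 + 141.460 × 3 ≈ 616.251 ms.

616.3 ms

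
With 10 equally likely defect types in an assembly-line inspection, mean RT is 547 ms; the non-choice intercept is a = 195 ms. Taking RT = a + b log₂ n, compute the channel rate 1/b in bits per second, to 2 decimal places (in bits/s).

Choice component = 547 − 195 = 352 ms over log₂(10) = 3.3219 bits.
b = 352 / 3.3219 = 105.963 ms/bit, so 1/b = 9.437 bits/s.

9.44 bits/s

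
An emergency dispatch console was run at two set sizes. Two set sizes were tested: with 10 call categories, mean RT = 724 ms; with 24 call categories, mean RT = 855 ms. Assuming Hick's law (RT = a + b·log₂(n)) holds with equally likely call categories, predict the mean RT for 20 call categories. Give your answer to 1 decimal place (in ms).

827.7 ms

RT is linear in log₂ n, so two points fix the line:
  b = (855 − 724) / (log₂ 24 − log₂ 10) = 131 / (4.5850 − 3.3219) = 103.718 ms/bit
  a = 724 − 103.718 × 3.3219 = 379.455 ms
Then RT(20) = 379.455 + 103.718 × log₂ 20 = 379.455 + 103.718 × 4.3219 ≈ 827.718 ms.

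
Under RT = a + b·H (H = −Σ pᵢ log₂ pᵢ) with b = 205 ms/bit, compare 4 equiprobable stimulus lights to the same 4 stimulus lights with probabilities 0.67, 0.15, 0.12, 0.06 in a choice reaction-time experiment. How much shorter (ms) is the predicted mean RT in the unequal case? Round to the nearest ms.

121 ms

The RT saving is b·ΔH. Equiprobable H₀ = log₂(4) = 2.0000 bits; with the given probabilities H = 1.4082 bits.
b·(H₀ − H) = 205 × (2.0000 − 1.4082) = 121.31 ms.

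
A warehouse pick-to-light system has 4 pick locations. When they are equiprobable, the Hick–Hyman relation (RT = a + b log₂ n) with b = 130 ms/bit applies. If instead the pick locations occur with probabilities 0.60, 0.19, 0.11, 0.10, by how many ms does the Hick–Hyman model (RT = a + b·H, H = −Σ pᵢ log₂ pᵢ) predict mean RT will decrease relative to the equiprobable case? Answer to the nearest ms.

55 ms

Equiprobable entropy H₀ = log₂ 4 = 2.0000 bits.
Skewed entropy H = −Σ pᵢ log₂ pᵢ = 1.5799 bits.
ΔRT = b·(H₀ − H) = 130 × 0.4201 = 54.61 ms.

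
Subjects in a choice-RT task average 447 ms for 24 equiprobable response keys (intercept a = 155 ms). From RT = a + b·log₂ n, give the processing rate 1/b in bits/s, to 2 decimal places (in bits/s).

15.70 bits/s

Choice component = 447 − 155 = 292 ms over log₂(24) = 4.5850 bits.
b = 292 / 4.5850 = 63.686 ms/bit, so 1/b = 15.702 bits/s.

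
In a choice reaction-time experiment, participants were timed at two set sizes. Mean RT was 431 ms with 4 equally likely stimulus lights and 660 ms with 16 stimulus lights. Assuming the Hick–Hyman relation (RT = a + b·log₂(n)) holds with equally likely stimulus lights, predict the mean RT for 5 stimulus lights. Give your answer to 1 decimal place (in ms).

467.9 ms

Fit slope and intercept:
  b = (660 − 431) / (log₂ 16 − log₂ 4) = 229 / (4 − 2) = 114.500 ms/bit
  a = 431 − 114.500 × 2 = 202.000 ms
Then RT(5) = 202.000 + 114.500 × log₂ 5 = 202.000 + 114.500 × 2.3219 ≈ 467.861 ms.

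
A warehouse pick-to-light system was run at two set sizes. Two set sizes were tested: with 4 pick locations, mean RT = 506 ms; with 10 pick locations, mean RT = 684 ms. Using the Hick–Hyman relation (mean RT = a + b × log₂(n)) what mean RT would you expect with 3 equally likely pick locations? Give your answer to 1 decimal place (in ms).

450.1 ms

With log₂ n on the abscissa the relation is linear; from the two conditions:
  b = (684 − 506) / (log₂ 10 − log₂ 4) = 178 / (3.3219 − 2) = 134.652 ms/bit
  a = 506 − 134.652 × 2 = 236.696 ms
Then RT(3) = 236.696 + 134.652 × log₂ 3 = 236.696 + 134.652 × 1.5850 ≈ 450.114 ms.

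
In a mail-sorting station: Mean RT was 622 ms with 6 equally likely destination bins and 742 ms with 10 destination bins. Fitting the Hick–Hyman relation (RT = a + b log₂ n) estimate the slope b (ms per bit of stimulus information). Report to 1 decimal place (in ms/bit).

162.8 ms/bit

Slope: b = (742 − 622) / (log₂ 10 − log₂ 6) = 120/0.7370 = 162.830 ms/bit.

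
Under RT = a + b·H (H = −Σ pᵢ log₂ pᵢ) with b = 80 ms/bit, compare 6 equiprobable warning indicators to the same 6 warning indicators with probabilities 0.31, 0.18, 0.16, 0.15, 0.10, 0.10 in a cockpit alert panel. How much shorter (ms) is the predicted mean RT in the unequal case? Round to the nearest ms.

Equiprobable entropy H₀ = log₂ 6 = 2.5850 bits.
Skewed entropy H = −Σ pᵢ log₂ pᵢ = 2.4670 bits.
ΔRT = b·(H₀ − H) = 80 × 0.1179 = 9.43 ms.

9 ms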